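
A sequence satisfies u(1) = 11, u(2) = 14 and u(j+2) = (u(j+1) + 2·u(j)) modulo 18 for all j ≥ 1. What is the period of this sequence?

18

Listing terms: u(1) = 11,  u(2) = 14,  u(3) = 0,  u(4) = 10,  u(5) = 10,  u(6) = 12,  u(7) = 14,  u(8) = 2,  u(9) = 12,  u(10) = 16,  u(11) = 4,  u(12) = 0,  u(13) = 8,  u(14) = 8,  u(15) = 6,  u(16) = 4,  u(17) = 16,  u(18) = 6,  u(19) = 2,  u(20) = 14,  u(21) = 0.
Since (u(20), u(21)) = (u(2), u(3)) = (14, 0) (two consecutive terms determine the rest), the sequence is eventually periodic: after a pre-period of length 1 it cycles with period 18.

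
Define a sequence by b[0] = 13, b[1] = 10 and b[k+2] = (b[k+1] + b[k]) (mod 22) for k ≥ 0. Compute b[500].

13

We have b[0] = 13,  b[1] = 10,  b[2] = 1,  b[3] = 11,  b[4] = 12,  b[5] = 1,  b[6] = 13,  b[7] = 14,  b[8] = 5,  b[9] = 19,  b[10] = 2,  b[11] = 21,  b[12] = 1,  b[13] = 0,  b[14] = 1,  b[15] = 1,  b[16] = 2,  b[17] = 3,  b[18] = 5,  b[19] = 8,  b[20] = 13,  b[21] = 21,  b[22] = 12,  b[23] = 11,  b[24] = 1,  b[25] = 12,  b[26] = 13,  b[27] = 3,  b[28] = 16,  b[29] = 19,  b[30] = 13,  b[31] = 10.
The sequence repeats with period 30.
(500 - 0) mod 30 = 20, so b[500] = b[20] = 13.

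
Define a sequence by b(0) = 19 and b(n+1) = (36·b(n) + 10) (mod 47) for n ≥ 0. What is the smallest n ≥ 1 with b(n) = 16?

b(0) = 19; b(1) = 36; b(2) = 37; b(3) = 26; b(4) = 6; b(5) = 38; b(6) = 15; b(7) = 33; b(8) = 23; b(9) = 39; b(10) = 4; b(11) = 13; b(12) = 8; b(13) = 16; b(14) = 22; b(15) = 3; b(16) = 24; b(17) = 28; b(18) = 31; b(19) = 45; b(20) = 32; b(21) = 34; b(22) = 12; b(23) = 19.
The sequence repeats with period 23.
The value 16 first appears (with n ≥ 1) at b(13).

13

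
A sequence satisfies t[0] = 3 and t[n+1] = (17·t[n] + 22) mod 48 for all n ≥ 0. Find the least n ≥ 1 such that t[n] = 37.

3

Listing terms: t[0] = 3,  t[1] = 25,  t[2] = 15,  t[3] = 37,  t[4] = 27,  t[5] = 1,  t[6] = 39,  t[7] = 13,  t[8] = 3.
The sequence repeats with period 8.
The value 37 first appears (with n ≥ 1) at t[3].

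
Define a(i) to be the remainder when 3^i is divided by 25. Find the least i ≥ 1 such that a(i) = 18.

5

a(0) = 1, a(1) = 3, a(2) = 9, a(3) = 2, a(4) = 6, a(5) = 18, a(6) = 4, a(7) = 12, a(8) = 11, a(9) = 8, a(10) = 24, a(11) = 22, a(12) = 16, a(13) = 23, a(14) = 19, a(15) = 7, a(16) = 21, a(17) = 13, a(18) = 14, a(19) = 17, a(20) = 1.
Since a(20) = a(0) = 1, the sequence is periodic with period 20.
The value 18 first appears (with i ≥ 1) at a(5).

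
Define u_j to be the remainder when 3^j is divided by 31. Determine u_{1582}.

We have u_0 = 1,  u_1 = 3,  u_2 = 9,  u_3 = 27,  u_4 = 19,  u_5 = 26,  u_6 = 16,  u_7 = 17,  u_8 = 20,  u_9 = 29,  u_{10} = 25,  u_{11} = 13,  u_{12} = 8,  u_{13} = 24,  u_{14} = 10,  u_{15} = 30,  u_{16} = 28,  u_{17} = 22,  u_{18} = 4,  u_{19} = 12,  u_{20} = 5,  u_{21} = 15,  u_{22} = 14,  u_{23} = 11,  u_{24} = 2,  u_{25} = 6,  u_{26} = 18,  u_{27} = 23,  u_{28} = 7,  u_{29} = 21,  u_{30} = 1.
The sequence repeats with period 30.
(1582 - 0) mod 30 = 22, so u_{1582} = u_{22} = 14.

14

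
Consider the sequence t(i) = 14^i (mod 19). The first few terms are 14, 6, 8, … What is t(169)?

3

Computing terms: t(1) = 14,  t(2) = 6,  t(3) = 8,  t(4) = 17,  t(5) = 10,  t(6) = 7,  t(7) = 3,  t(8) = 4,  t(9) = 18,  t(10) = 5,  t(11) = 13,  t(12) = 11,  t(13) = 2,  t(14) = 9,  t(15) = 12,  t(16) = 16,  t(17) = 15,  t(18) = 1,  t(19) = 14.
Since t(19) = t(1) = 14, the sequence is periodic with period 18.
So t(169) = t(1 + ((169-1) mod 18)) = t(7) = 3.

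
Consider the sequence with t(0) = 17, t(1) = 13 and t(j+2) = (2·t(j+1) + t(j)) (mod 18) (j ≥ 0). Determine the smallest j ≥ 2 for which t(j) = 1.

12

Listing terms: t(0) = 17,  t(1) = 13,  t(2) = 7,  t(3) = 9,  t(4) = 7,  t(5) = 5,  t(6) = 17,  t(7) = 3,  t(8) = 5,  t(9) = 13,  t(10) = 13,  t(11) = 3,  t(12) = 1,  t(13) = 5,  t(14) = 11,  t(15) = 9,  t(16) = 11,  t(17) = 13,  t(18) = 1,  t(19) = 15,  t(20) = 13,  t(21) = 5,  t(22) = 5,  t(23) = 15,  t(24) = 17,  t(25) = 13.
Since (t(24), t(25)) = (t(0), t(1)) = (17, 13) (two consecutive terms determine the rest), the sequence is periodic with period 24.
The value 1 first appears (with j ≥ 2) at t(12).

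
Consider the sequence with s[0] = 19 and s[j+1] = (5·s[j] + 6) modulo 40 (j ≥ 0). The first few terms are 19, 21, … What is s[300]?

Listing terms: s[0] = 19, s[1] = 21, s[2] = 31, s[3] = 1, s[4] = 11, s[5] = 21.
Since s[5] = s[1] = 21, the sequence is eventually periodic: after a pre-period of length 1 it cycles with period 4.
For j ≥ 1, s[j] depends only on (j - 1) mod 4. (300 - 1) mod 4 = 3, so s[300] = s[4] = 11.

11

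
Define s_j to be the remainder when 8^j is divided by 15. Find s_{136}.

1

Listing terms: s_1 = 8; s_2 = 4; s_3 = 2; s_4 = 1; s_5 = 8.
The sequence repeats with period 4.
(136 - 1) mod 4 = 3, so s_{136} = s_4 = 1.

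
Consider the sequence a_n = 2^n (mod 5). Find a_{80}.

a_1 = 2, a_2 = 4, a_3 = 3, a_4 = 1, a_5 = 2.
Since a_5 = a_1 = 2, the sequence is periodic with period 4.
(80 - 1) mod 4 = 3, so a_{80} = a_4 = 1.

1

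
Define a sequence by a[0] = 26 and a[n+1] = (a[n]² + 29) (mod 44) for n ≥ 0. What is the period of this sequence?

a[0] = 26, a[1] = 1, a[2] = 30, a[3] = 5, a[4] = 10, a[5] = 41, a[6] = 38, a[7] = 21, a[8] = 30.
Since a[8] = a[2] = 30, the sequence is eventually periodic: after a pre-period of length 2 it cycles with period 6.

6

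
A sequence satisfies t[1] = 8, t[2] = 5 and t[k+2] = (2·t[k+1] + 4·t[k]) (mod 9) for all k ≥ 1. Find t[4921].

8

Computing terms: t[1] = 8, t[2] = 5, t[3] = 6, t[4] = 5, t[5] = 7, t[6] = 7, t[7] = 6, t[8] = 4, t[9] = 5, t[10] = 8, t[11] = 0, t[12] = 5, t[13] = 1, t[14] = 4, t[15] = 3, t[16] = 4, t[17] = 2, t[18] = 2, t[19] = 3, t[20] = 5, t[21] = 4, t[22] = 1, t[23] = 0, t[24] = 4, t[25] = 8, t[26] = 5.
Since (t[25], t[26]) = (t[1], t[2]) = (8, 5) (two consecutive terms determine the rest), the sequence is periodic with period 24.
So t[4921] = t[1 + ((4921-1) mod 24)] = t[1] = 8.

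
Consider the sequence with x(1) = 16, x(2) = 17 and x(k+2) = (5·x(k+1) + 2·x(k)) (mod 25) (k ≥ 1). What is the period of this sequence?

40

Listing terms: x(1) = 16, x(2) = 17, x(3) = 17, x(4) = 19, x(5) = 4, x(6) = 8, x(7) = 23, x(8) = 6, x(9) = 1, x(10) = 17, x(11) = 12, x(12) = 19, x(13) = 19, x(14) = 8, x(15) = 3, x(16) = 6, x(17) = 11, x(18) = 17, x(19) = 7, x(20) = 19, x(21) = 9, x(22) = 8, x(23) = 8, x(24) = 6, x(25) = 21, x(26) = 17, x(27) = 2, x(28) = 19, x(29) = 24, x(30) = 8, x(31) = 13, x(32) = 6, x(33) = 6, x(34) = 17, x(35) = 22, x(36) = 19, x(37) = 14, x(38) = 8, x(39) = 18, x(40) = 6, x(41) = 16, x(42) = 17.
Since (x(41), x(42)) = (x(1), x(2)) = (16, 17) (two consecutive terms determine the rest), the sequence is periodic with period 40.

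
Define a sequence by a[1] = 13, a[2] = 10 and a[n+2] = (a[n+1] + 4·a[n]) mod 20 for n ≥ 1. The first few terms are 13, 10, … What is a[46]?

2

Listing terms: a[1] = 13, a[2] = 10, a[3] = 2, a[4] = 2, a[5] = 10, a[6] = 18, a[7] = 18, a[8] = 10, a[9] = 2.
Since (a[8], a[9]) = (a[2], a[3]) = (10, 2) (two consecutive terms determine the rest), the sequence is eventually periodic: after a pre-period of length 1 it cycles with period 6.
For n ≥ 2, a[n] depends only on (n - 2) mod 6. (46 - 2) mod 6 = 2, so a[46] = a[4] = 2.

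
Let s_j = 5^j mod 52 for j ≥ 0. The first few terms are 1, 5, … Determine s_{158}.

s_0 = 1,  s_1 = 5,  s_2 = 25,  s_3 = 21,  s_4 = 1.
Since s_4 = s_0 = 1, the sequence is periodic with period 4.
So s_{158} = s_{0 + ((158-0) mod 4)} = s_2 = 25.

25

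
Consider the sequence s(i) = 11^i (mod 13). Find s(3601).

Computing terms: s(1) = 11; s(2) = 4; s(3) = 5; s(4) = 3; s(5) = 7; s(6) = 12; s(7) = 2; s(8) = 9; s(9) = 8; s(10) = 10; s(11) = 6; s(12) = 1; s(13) = 11.
The sequence repeats with period 12.
So s(3601) = s(1 + ((3601-1) mod 12)) = s(1) = 11.

11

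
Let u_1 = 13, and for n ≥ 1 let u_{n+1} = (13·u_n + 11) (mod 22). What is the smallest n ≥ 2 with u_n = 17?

We have u_1 = 13,  u_2 = 4,  u_3 = 19,  u_4 = 16,  u_5 = 21,  u_6 = 20,  u_7 = 7,  u_8 = 14,  u_9 = 17,  u_{10} = 12,  u_{11} = 13.
Since u_{11} = u_1 = 13, the sequence is periodic with period 10.
The value 17 first appears (with n ≥ 2) at u_9.

9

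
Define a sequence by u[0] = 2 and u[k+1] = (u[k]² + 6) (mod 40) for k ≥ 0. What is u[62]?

u[0] = 2; u[1] = 10; u[2] = 26; u[3] = 2.
Since u[3] = u[0] = 2, the sequence is periodic with period 3.
So u[62] = u[0 + ((62-0) mod 3)] = u[2] = 26.

26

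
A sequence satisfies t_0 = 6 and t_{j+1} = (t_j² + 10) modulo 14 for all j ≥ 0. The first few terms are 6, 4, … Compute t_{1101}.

0

We have t_0 = 6, t_1 = 4, t_2 = 12, t_3 = 0, t_4 = 10, t_5 = 12.
Since t_5 = t_2 = 12, the sequence is eventually periodic: after a pre-period of length 2 it cycles with period 3.
For j ≥ 2, t_j depends only on (j - 2) mod 3. (1101 - 2) mod 3 = 1, so t_{1101} = t_3 = 0.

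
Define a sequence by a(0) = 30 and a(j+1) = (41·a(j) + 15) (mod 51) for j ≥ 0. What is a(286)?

a(0) = 30; a(1) = 21; a(2) = 9; a(3) = 27; a(4) = 0; a(5) = 15; a(6) = 18; a(7) = 39; a(8) = 33; a(9) = 42; a(10) = 3; a(11) = 36; a(12) = 12; a(13) = 48; a(14) = 45; a(15) = 24; a(16) = 30.
The sequence repeats with period 16.
So a(286) = a(0 + ((286-0) mod 16)) = a(14) = 45.

45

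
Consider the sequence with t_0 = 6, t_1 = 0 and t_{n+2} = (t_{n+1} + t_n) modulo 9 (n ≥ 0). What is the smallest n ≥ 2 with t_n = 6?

Listing terms: t_0 = 6, t_1 = 0, t_2 = 6, t_3 = 6, t_4 = 3, t_5 = 0, t_6 = 3, t_7 = 3, t_8 = 6, t_9 = 0.
The sequence repeats with period 8.
The value 6 first appears (with n ≥ 2) at t_2.

2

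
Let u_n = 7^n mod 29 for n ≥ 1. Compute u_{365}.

Listing terms: u_1 = 7,  u_2 = 20,  u_3 = 24,  u_4 = 23,  u_5 = 16,  u_6 = 25,  u_7 = 1,  u_8 = 7.
Since u_8 = u_1 = 7, the sequence is periodic with period 7.
So u_{365} = u_{1 + ((365-1) mod 7)} = u_1 = 7.

7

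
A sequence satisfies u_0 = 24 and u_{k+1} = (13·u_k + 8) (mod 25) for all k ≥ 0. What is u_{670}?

u_0 = 24, u_1 = 20, u_2 = 18, u_3 = 17, u_4 = 4, u_5 = 10, u_6 = 13, u_7 = 2, u_8 = 9, u_9 = 0, u_{10} = 8, u_{11} = 12, u_{12} = 14, u_{13} = 15, u_{14} = 3, u_{15} = 22, u_{16} = 19, u_{17} = 5, u_{18} = 23, u_{19} = 7, u_{20} = 24.
The sequence repeats with period 20.
So u_{670} = u_{0 + ((670-0) mod 20)} = u_{10} = 8.

8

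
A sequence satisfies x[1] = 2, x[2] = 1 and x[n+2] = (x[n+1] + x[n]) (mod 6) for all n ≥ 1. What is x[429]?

Computing terms: x[1] = 2; x[2] = 1; x[3] = 3; x[4] = 4; x[5] = 1; x[6] = 5; x[7] = 0; x[8] = 5; x[9] = 5; x[10] = 4; x[11] = 3; x[12] = 1; x[13] = 4; x[14] = 5; x[15] = 3; x[16] = 2; x[17] = 5; x[18] = 1; x[19] = 0; x[20] = 1; x[21] = 1; x[22] = 2; x[23] = 3; x[24] = 5; x[25] = 2; x[26] = 1.
The sequence repeats with period 24.
(429 - 1) mod 24 = 20, so x[429] = x[21] = 1.

1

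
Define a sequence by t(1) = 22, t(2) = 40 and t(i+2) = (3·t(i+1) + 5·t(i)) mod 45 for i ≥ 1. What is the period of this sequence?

12

We have t(1) = 22; t(2) = 40; t(3) = 5; t(4) = 35; t(5) = 40; t(6) = 25; t(7) = 5; t(8) = 5; t(9) = 40; t(10) = 10; t(11) = 5; t(12) = 20; t(13) = 40; t(14) = 40; t(15) = 5.
Since (t(14), t(15)) = (t(2), t(3)) = (40, 5) (two consecutive terms determine the rest), the sequence is eventually periodic: after a pre-period of length 1 it cycles with period 12.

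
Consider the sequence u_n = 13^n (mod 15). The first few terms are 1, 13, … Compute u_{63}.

7

We have u_0 = 1, u_1 = 13, u_2 = 4, u_3 = 7, u_4 = 1.
The sequence repeats with period 4.
So u_{63} = u_{0 + ((63-0) mod 4)} = u_3 = 7.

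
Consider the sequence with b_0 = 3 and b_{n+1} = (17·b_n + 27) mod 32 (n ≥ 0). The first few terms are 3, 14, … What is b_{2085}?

26

Computing terms: b_0 = 3; b_1 = 14; b_2 = 9; b_3 = 20; b_4 = 15; b_5 = 26; b_6 = 21; b_7 = 0; b_8 = 27; b_9 = 6; b_{10} = 1; b_{11} = 12; b_{12} = 7; b_{13} = 18; b_{14} = 13; b_{15} = 24; b_{16} = 19; b_{17} = 30; b_{18} = 25; b_{19} = 4; b_{20} = 31; b_{21} = 10; b_{22} = 5; b_{23} = 16; b_{24} = 11; b_{25} = 22; b_{26} = 17; b_{27} = 28; b_{28} = 23; b_{29} = 2; b_{30} = 29; b_{31} = 8; b_{32} = 3.
Since b_{32} = b_0 = 3, the sequence is periodic with period 32.
So b_{2085} = b_{0 + ((2085-0) mod 32)} = b_5 = 26.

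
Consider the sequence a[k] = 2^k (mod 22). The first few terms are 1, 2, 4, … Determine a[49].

a[0] = 1,  a[1] = 2,  a[2] = 4,  a[3] = 8,  a[4] = 16,  a[5] = 10,  a[6] = 20,  a[7] = 18,  a[8] = 14,  a[9] = 6,  a[10] = 12,  a[11] = 2.
Since a[11] = a[1] = 2, the sequence is eventually periodic: after a pre-period of length 1 it cycles with period 10.
For k ≥ 1, a[k] depends only on (k - 1) mod 10. (49 - 1) mod 10 = 8, so a[49] = a[9] = 6.

6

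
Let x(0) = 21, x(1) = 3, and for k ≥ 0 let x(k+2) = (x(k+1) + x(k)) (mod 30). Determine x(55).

x(0) = 21, x(1) = 3, x(2) = 24, x(3) = 27, x(4) = 21, x(5) = 18, x(6) = 9, x(7) = 27, x(8) = 6, x(9) = 3, x(10) = 9, x(11) = 12, x(12) = 21, x(13) = 3.
The sequence repeats with period 12.
So x(55) = x(0 + ((55-0) mod 12)) = x(7) = 27.

27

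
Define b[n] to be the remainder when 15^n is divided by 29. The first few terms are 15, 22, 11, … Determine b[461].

27

Computing terms: b[1] = 15; b[2] = 22; b[3] = 11; b[4] = 20; b[5] = 10; b[6] = 5; b[7] = 17; b[8] = 23; b[9] = 26; b[10] = 13; b[11] = 21; b[12] = 25; b[13] = 27; b[14] = 28; b[15] = 14; b[16] = 7; b[17] = 18; b[18] = 9; b[19] = 19; b[20] = 24; b[21] = 12; b[22] = 6; b[23] = 3; b[24] = 16; b[25] = 8; b[26] = 4; b[27] = 2; b[28] = 1; b[29] = 15.
Since b[29] = b[1] = 15, the sequence is periodic with period 28.
(461 - 1) mod 28 = 12, so b[461] = b[13] = 27.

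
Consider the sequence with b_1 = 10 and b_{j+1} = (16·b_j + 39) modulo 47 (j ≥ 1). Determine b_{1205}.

19

Computing terms: b_1 = 10; b_2 = 11; b_3 = 27; b_4 = 1; b_5 = 8; b_6 = 26; b_7 = 32; b_8 = 34; b_9 = 19; b_{10} = 14; b_{11} = 28; b_{12} = 17; b_{13} = 29; b_{14} = 33; b_{15} = 3; b_{16} = 40; b_{17} = 21; b_{18} = 46; b_{19} = 23; b_{20} = 31; b_{21} = 18; b_{22} = 45; b_{23} = 7; b_{24} = 10.
Since b_{24} = b_1 = 10, the sequence is periodic with period 23.
So b_{1205} = b_{1 + ((1205-1) mod 23)} = b_9 = 19.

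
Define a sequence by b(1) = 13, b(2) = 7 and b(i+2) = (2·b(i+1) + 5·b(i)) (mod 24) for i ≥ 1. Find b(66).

7

b(1) = 13,  b(2) = 7,  b(3) = 7,  b(4) = 1,  b(5) = 13,  b(6) = 7.
The sequence repeats with period 4.
So b(66) = b(1 + ((66-1) mod 4)) = b(2) = 7.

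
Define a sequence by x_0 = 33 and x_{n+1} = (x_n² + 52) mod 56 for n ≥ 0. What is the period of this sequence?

3

We have x_0 = 33; x_1 = 21; x_2 = 45; x_3 = 5; x_4 = 21.
Since x_4 = x_1 = 21, the sequence is eventually periodic: after a pre-period of length 1 it cycles with period 3.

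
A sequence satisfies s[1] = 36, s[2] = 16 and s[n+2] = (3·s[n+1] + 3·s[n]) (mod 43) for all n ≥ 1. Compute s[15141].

2

Computing terms: s[1] = 36,  s[2] = 16,  s[3] = 27,  s[4] = 0,  s[5] = 38,  s[6] = 28,  s[7] = 26,  s[8] = 33,  s[9] = 5,  s[10] = 28,  s[11] = 13,  s[12] = 37,  s[13] = 21,  s[14] = 2,  s[15] = 26,  s[16] = 41,  s[17] = 29,  s[18] = 38,  s[19] = 29,  s[20] = 29,  s[21] = 2,  s[22] = 7,  s[23] = 27,  s[24] = 16,  s[25] = 0,  s[26] = 5,  s[27] = 15,  s[28] = 17,  s[29] = 10,  s[30] = 38,  s[31] = 15,  s[32] = 30,  s[33] = 6,  s[34] = 22,  s[35] = 41,  s[36] = 17,  s[37] = 2,  s[38] = 14,  s[39] = 5,  s[40] = 14,  s[41] = 14,  s[42] = 41,  s[43] = 36,  s[44] = 16.
Since (s[43], s[44]) = (s[1], s[2]) = (36, 16) (two consecutive terms determine the rest), the sequence is periodic with period 42.
So s[15141] = s[1 + ((15141-1) mod 42)] = s[21] = 2.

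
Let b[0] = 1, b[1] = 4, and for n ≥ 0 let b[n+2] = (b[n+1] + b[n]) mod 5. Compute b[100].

Listing terms: b[0] = 1, b[1] = 4, b[2] = 0, b[3] = 4, b[4] = 4, b[5] = 3, b[6] = 2, b[7] = 0, b[8] = 2, b[9] = 2, b[10] = 4, b[11] = 1, b[12] = 0, b[13] = 1, b[14] = 1, b[15] = 2, b[16] = 3, b[17] = 0, b[18] = 3, b[19] = 3, b[20] = 1, b[21] = 4.
The sequence repeats with period 20.
(100 - 0) mod 20 = 0, so b[100] = b[0] = 1.

1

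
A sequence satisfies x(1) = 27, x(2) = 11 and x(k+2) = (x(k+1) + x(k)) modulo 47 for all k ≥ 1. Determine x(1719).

We have x(1) = 27, x(2) = 11, x(3) = 38, x(4) = 2, x(5) = 40, x(6) = 42, x(7) = 35, x(8) = 30, x(9) = 18, x(10) = 1, x(11) = 19, x(12) = 20, x(13) = 39, x(14) = 12, x(15) = 4, x(16) = 16, x(17) = 20, x(18) = 36, x(19) = 9, x(20) = 45, x(21) = 7, x(22) = 5, x(23) = 12, x(24) = 17, x(25) = 29, x(26) = 46, x(27) = 28, x(28) = 27, x(29) = 8, x(30) = 35, x(31) = 43, x(32) = 31, x(33) = 27, x(34) = 11.
Since (x(33), x(34)) = (x(1), x(2)) = (27, 11) (two consecutive terms determine the rest), the sequence is periodic with period 32.
(1719 - 1) mod 32 = 22, so x(1719) = x(23) = 12.

12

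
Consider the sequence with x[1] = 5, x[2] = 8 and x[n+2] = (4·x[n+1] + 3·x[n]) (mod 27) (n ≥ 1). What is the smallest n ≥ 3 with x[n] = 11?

Computing terms: x[1] = 5, x[2] = 8, x[3] = 20, x[4] = 23, x[5] = 17, x[6] = 2, x[7] = 5, x[8] = 26, x[9] = 11, x[10] = 14, x[11] = 8, x[12] = 20.
Since (x[11], x[12]) = (x[2], x[3]) = (8, 20) (two consecutive terms determine the rest), the sequence is eventually periodic: after a pre-period of length 1 it cycles with period 9.
The value 11 first appears (with n ≥ 3) at x[9].

9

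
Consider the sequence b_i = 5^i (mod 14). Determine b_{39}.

13

b_1 = 5, b_2 = 11, b_3 = 13, b_4 = 9, b_5 = 3, b_6 = 1, b_7 = 5.
The sequence repeats with period 6.
So b_{39} = b_{1 + ((39-1) mod 6)} = b_3 = 13.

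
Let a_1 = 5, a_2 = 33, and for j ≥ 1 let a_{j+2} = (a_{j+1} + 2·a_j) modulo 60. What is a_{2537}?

15

Listing terms: a_1 = 5, a_2 = 33, a_3 = 43, a_4 = 49, a_5 = 15, a_6 = 53, a_7 = 23, a_8 = 9, a_9 = 55, a_{10} = 13, a_{11} = 3, a_{12} = 29, a_{13} = 35, a_{14} = 33, a_{15} = 43.
Since (a_{14}, a_{15}) = (a_2, a_3) = (33, 43) (two consecutive terms determine the rest), the sequence is eventually periodic: after a pre-period of length 1 it cycles with period 12.
For j ≥ 2, a_j depends only on (j - 2) mod 12. (2537 - 2) mod 12 = 3, so a_{2537} = a_5 = 15.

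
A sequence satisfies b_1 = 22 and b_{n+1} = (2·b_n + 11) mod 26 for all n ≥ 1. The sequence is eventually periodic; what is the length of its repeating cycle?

Listing terms: b_1 = 22; b_2 = 3; b_3 = 17; b_4 = 19; b_5 = 23; b_6 = 5; b_7 = 21; b_8 = 1; b_9 = 13; b_{10} = 11; b_{11} = 7; b_{12} = 25; b_{13} = 9; b_{14} = 3.
Since b_{14} = b_2 = 3, the sequence is eventually periodic: after a pre-period of length 1 it cycles with period 12.

12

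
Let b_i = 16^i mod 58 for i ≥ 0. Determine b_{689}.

b_0 = 1, b_1 = 16, b_2 = 24, b_3 = 36, b_4 = 54, b_5 = 52, b_6 = 20, b_7 = 30, b_8 = 16.
Since b_8 = b_1 = 16, the sequence is eventually periodic: after a pre-period of length 1 it cycles with period 7.
For i ≥ 1, b_i depends only on (i - 1) mod 7. (689 - 1) mod 7 = 2, so b_{689} = b_3 = 36.

36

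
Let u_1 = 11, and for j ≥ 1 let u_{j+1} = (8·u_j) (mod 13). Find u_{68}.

We have u_1 = 11, u_2 = 10, u_3 = 2, u_4 = 3, u_5 = 11.
Since u_5 = u_1 = 11, the sequence is periodic with period 4.
So u_{68} = u_{1 + ((68-1) mod 4)} = u_4 = 3.

3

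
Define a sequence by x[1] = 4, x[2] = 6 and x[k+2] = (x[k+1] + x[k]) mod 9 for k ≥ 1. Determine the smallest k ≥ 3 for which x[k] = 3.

Computing terms: x[1] = 4,  x[2] = 6,  x[3] = 1,  x[4] = 7,  x[5] = 8,  x[6] = 6,  x[7] = 5,  x[8] = 2,  x[9] = 7,  x[10] = 0,  x[11] = 7,  x[12] = 7,  x[13] = 5,  x[14] = 3,  x[15] = 8,  x[16] = 2,  x[17] = 1,  x[18] = 3,  x[19] = 4,  x[20] = 7,  x[21] = 2,  x[22] = 0,  x[23] = 2,  x[24] = 2,  x[25] = 4,  x[26] = 6.
The sequence repeats with period 24.
The value 3 first appears (with k ≥ 3) at x[14].

14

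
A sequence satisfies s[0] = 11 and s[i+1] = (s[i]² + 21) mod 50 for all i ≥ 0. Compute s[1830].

We have s[0] = 11, s[1] = 42, s[2] = 35, s[3] = 46, s[4] = 37, s[5] = 40, s[6] = 21, s[7] = 12, s[8] = 15, s[9] = 46.
Since s[9] = s[3] = 46, the sequence is eventually periodic: after a pre-period of length 3 it cycles with period 6.
For i ≥ 3, s[i] depends only on (i - 3) mod 6. (1830 - 3) mod 6 = 3, so s[1830] = s[6] = 21.

21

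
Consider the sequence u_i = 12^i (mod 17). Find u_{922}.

u_0 = 1,  u_1 = 12,  u_2 = 8,  u_3 = 11,  u_4 = 13,  u_5 = 3,  u_6 = 2,  u_7 = 7,  u_8 = 16,  u_9 = 5,  u_{10} = 9,  u_{11} = 6,  u_{12} = 4,  u_{13} = 14,  u_{14} = 15,  u_{15} = 10,  u_{16} = 1.
Since u_{16} = u_0 = 1, the sequence is periodic with period 16.
(922 - 0) mod 16 = 10, so u_{922} = u_{10} = 9.

9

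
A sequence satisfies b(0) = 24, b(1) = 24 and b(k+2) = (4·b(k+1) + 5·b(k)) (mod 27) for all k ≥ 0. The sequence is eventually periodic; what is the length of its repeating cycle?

18

Listing terms: b(0) = 24; b(1) = 24; b(2) = 0; b(3) = 12; b(4) = 21; b(5) = 9; b(6) = 6; b(7) = 15; b(8) = 9; b(9) = 3; b(10) = 3; b(11) = 0; b(12) = 15; b(13) = 6; b(14) = 18; b(15) = 21; b(16) = 12; b(17) = 18; b(18) = 24; b(19) = 24.
The sequence repeats with period 18.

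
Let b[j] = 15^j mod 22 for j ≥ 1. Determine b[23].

9

Computing terms: b[1] = 15,  b[2] = 5,  b[3] = 9,  b[4] = 3,  b[5] = 1,  b[6] = 15.
Since b[6] = b[1] = 15, the sequence is periodic with period 5.
So b[23] = b[1 + ((23-1) mod 5)] = b[3] = 9.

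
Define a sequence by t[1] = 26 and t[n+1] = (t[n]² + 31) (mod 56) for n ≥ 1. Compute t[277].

40

Listing terms: t[1] = 26,  t[2] = 35,  t[3] = 24,  t[4] = 47,  t[5] = 0,  t[6] = 31,  t[7] = 40,  t[8] = 7,  t[9] = 24.
Since t[9] = t[3] = 24, the sequence is eventually periodic: after a pre-period of length 2 it cycles with period 6.
For n ≥ 3, t[n] depends only on (n - 3) mod 6. (277 - 3) mod 6 = 4, so t[277] = t[7] = 40.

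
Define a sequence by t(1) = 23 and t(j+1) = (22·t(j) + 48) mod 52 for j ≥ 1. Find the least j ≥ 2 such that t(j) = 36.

4

We have t(1) = 23,  t(2) = 34,  t(3) = 16,  t(4) = 36,  t(5) = 8,  t(6) = 16.
Since t(6) = t(3) = 16, the sequence is eventually periodic: after a pre-period of length 2 it cycles with period 3.
The value 36 first appears (with j ≥ 2) at t(4).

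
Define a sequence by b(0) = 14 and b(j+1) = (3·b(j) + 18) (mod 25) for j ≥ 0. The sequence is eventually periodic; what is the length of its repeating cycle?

We have b(0) = 14; b(1) = 10; b(2) = 23; b(3) = 12; b(4) = 4; b(5) = 5; b(6) = 8; b(7) = 17; b(8) = 19; b(9) = 0; b(10) = 18; b(11) = 22; b(12) = 9; b(13) = 20; b(14) = 3; b(15) = 2; b(16) = 24; b(17) = 15; b(18) = 13; b(19) = 7; b(20) = 14.
The sequence repeats with period 20.

20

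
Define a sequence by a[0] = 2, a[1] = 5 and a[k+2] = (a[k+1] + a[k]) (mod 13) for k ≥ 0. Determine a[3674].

Listing terms: a[0] = 2,  a[1] = 5,  a[2] = 7,  a[3] = 12,  a[4] = 6,  a[5] = 5,  a[6] = 11,  a[7] = 3,  a[8] = 1,  a[9] = 4,  a[10] = 5,  a[11] = 9,  a[12] = 1,  a[13] = 10,  a[14] = 11,  a[15] = 8,  a[16] = 6,  a[17] = 1,  a[18] = 7,  a[19] = 8,  a[20] = 2,  a[21] = 10,  a[22] = 12,  a[23] = 9,  a[24] = 8,  a[25] = 4,  a[26] = 12,  a[27] = 3,  a[28] = 2,  a[29] = 5.
The sequence repeats with period 28.
(3674 - 0) mod 28 = 6, so a[3674] = a[6] = 11.

11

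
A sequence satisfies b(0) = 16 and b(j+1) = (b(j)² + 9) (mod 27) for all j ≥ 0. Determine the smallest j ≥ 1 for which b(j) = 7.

2

Listing terms: b(0) = 16, b(1) = 22, b(2) = 7, b(3) = 4, b(4) = 25, b(5) = 13, b(6) = 16.
Since b(6) = b(0) = 16, the sequence is periodic with period 6.
The value 7 first appears (with j ≥ 1) at b(2).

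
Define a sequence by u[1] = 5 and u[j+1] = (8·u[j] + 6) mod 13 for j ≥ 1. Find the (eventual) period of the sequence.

u[1] = 5, u[2] = 7, u[3] = 10, u[4] = 8, u[5] = 5.
Since u[5] = u[1] = 5, the sequence is periodic with period 4.

4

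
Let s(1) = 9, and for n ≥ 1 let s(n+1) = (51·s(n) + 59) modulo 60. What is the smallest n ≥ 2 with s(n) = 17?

Listing terms: s(1) = 9; s(2) = 38; s(3) = 17; s(4) = 26; s(5) = 5; s(6) = 14; s(7) = 53; s(8) = 2; s(9) = 41; s(10) = 50; s(11) = 29; s(12) = 38.
Since s(12) = s(2) = 38, the sequence is eventually periodic: after a pre-period of length 1 it cycles with period 10.
The value 17 first appears (with n ≥ 2) at s(3).

3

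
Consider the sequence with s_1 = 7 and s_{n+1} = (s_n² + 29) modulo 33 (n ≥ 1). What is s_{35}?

32

s_1 = 7, s_2 = 12, s_3 = 8, s_4 = 27, s_5 = 32, s_6 = 30, s_7 = 5, s_8 = 21, s_9 = 8.
Since s_9 = s_3 = 8, the sequence is eventually periodic: after a pre-period of length 2 it cycles with period 6.
For n ≥ 3, s_n depends only on (n - 3) mod 6. (35 - 3) mod 6 = 2, so s_{35} = s_5 = 32.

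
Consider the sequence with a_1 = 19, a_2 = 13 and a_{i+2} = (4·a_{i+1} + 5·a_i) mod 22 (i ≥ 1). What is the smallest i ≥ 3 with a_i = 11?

Listing terms: a_1 = 19, a_2 = 13, a_3 = 15, a_4 = 15, a_5 = 3, a_6 = 21, a_7 = 11, a_8 = 17, a_9 = 13, a_{10} = 5, a_{11} = 19, a_{12} = 13.
Since (a_{11}, a_{12}) = (a_1, a_2) = (19, 13) (two consecutive terms determine the rest), the sequence is periodic with period 10.
The value 11 first appears (with i ≥ 3) at a_7.

7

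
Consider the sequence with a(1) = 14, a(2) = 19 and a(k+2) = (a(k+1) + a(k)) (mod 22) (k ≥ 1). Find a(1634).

19

a(1) = 14; a(2) = 19; a(3) = 11; a(4) = 8; a(5) = 19; a(6) = 5; a(7) = 2; a(8) = 7; a(9) = 9; a(10) = 16; a(11) = 3; a(12) = 19; a(13) = 0; a(14) = 19; a(15) = 19; a(16) = 16; a(17) = 13; a(18) = 7; a(19) = 20; a(20) = 5; a(21) = 3; a(22) = 8; a(23) = 11; a(24) = 19; a(25) = 8; a(26) = 5; a(27) = 13; a(28) = 18; a(29) = 9; a(30) = 5; a(31) = 14; a(32) = 19.
The sequence repeats with period 30.
So a(1634) = a(1 + ((1634-1) mod 30)) = a(14) = 19.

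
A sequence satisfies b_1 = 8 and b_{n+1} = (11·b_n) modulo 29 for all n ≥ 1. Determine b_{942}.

24

Listing terms: b_1 = 8,  b_2 = 1,  b_3 = 11,  b_4 = 5,  b_5 = 26,  b_6 = 25,  b_7 = 14,  b_8 = 9,  b_9 = 12,  b_{10} = 16,  b_{11} = 2,  b_{12} = 22,  b_{13} = 10,  b_{14} = 23,  b_{15} = 21,  b_{16} = 28,  b_{17} = 18,  b_{18} = 24,  b_{19} = 3,  b_{20} = 4,  b_{21} = 15,  b_{22} = 20,  b_{23} = 17,  b_{24} = 13,  b_{25} = 27,  b_{26} = 7,  b_{27} = 19,  b_{28} = 6,  b_{29} = 8.
The sequence repeats with period 28.
So b_{942} = b_{1 + ((942-1) mod 28)} = b_{18} = 24.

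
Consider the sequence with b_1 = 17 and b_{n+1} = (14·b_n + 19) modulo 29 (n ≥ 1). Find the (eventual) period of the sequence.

We have b_1 = 17; b_2 = 25; b_3 = 21; b_4 = 23; b_5 = 22; b_6 = 8; b_7 = 15; b_8 = 26; b_9 = 6; b_{10} = 16; b_{11} = 11; b_{12} = 28; b_{13} = 5; b_{14} = 2; b_{15} = 18; b_{16} = 10; b_{17} = 14; b_{18} = 12; b_{19} = 13; b_{20} = 27; b_{21} = 20; b_{22} = 9; b_{23} = 0; b_{24} = 19; b_{25} = 24; b_{26} = 7; b_{27} = 1; b_{28} = 4; b_{29} = 17.
Since b_{29} = b_1 = 17, the sequence is periodic with period 28.

28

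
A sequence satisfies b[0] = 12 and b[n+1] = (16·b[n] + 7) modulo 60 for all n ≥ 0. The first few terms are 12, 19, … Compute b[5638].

b[0] = 12; b[1] = 19; b[2] = 11; b[3] = 3; b[4] = 55; b[5] = 47; b[6] = 39; b[7] = 31; b[8] = 23; b[9] = 15; b[10] = 7; b[11] = 59; b[12] = 51; b[13] = 43; b[14] = 35; b[15] = 27; b[16] = 19.
Since b[16] = b[1] = 19, the sequence is eventually periodic: after a pre-period of length 1 it cycles with period 15.
For n ≥ 1, b[n] depends only on (n - 1) mod 15. (5638 - 1) mod 15 = 12, so b[5638] = b[13] = 43.

43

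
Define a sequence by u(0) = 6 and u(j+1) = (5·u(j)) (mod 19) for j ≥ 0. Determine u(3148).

We have u(0) = 6,  u(1) = 11,  u(2) = 17,  u(3) = 9,  u(4) = 7,  u(5) = 16,  u(6) = 4,  u(7) = 1,  u(8) = 5,  u(9) = 6.
Since u(9) = u(0) = 6, the sequence is periodic with period 9.
So u(3148) = u(0 + ((3148-0) mod 9)) = u(7) = 1.

1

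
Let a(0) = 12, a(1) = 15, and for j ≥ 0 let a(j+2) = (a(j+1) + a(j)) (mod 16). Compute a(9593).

7

a(0) = 12; a(1) = 15; a(2) = 11; a(3) = 10; a(4) = 5; a(5) = 15; a(6) = 4; a(7) = 3; a(8) = 7; a(9) = 10; a(10) = 1; a(11) = 11; a(12) = 12; a(13) = 7; a(14) = 3; a(15) = 10; a(16) = 13; a(17) = 7; a(18) = 4; a(19) = 11; a(20) = 15; a(21) = 10; a(22) = 9; a(23) = 3; a(24) = 12; a(25) = 15.
The sequence repeats with period 24.
So a(9593) = a(0 + ((9593-0) mod 24)) = a(17) = 7.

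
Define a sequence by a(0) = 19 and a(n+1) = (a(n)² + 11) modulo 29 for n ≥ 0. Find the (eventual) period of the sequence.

Listing terms: a(0) = 19,  a(1) = 24,  a(2) = 7,  a(3) = 2,  a(4) = 15,  a(5) = 4,  a(6) = 27,  a(7) = 15.
Since a(7) = a(4) = 15, the sequence is eventually periodic: after a pre-period of length 4 it cycles with period 3.

3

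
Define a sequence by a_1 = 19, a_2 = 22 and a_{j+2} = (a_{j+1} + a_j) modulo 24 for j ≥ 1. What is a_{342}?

23

a_1 = 19, a_2 = 22, a_3 = 17, a_4 = 15, a_5 = 8, a_6 = 23, a_7 = 7, a_8 = 6, a_9 = 13, a_{10} = 19, a_{11} = 8, a_{12} = 3, a_{13} = 11, a_{14} = 14, a_{15} = 1, a_{16} = 15, a_{17} = 16, a_{18} = 7, a_{19} = 23, a_{20} = 6, a_{21} = 5, a_{22} = 11, a_{23} = 16, a_{24} = 3, a_{25} = 19, a_{26} = 22.
The sequence repeats with period 24.
(342 - 1) mod 24 = 5, so a_{342} = a_6 = 23.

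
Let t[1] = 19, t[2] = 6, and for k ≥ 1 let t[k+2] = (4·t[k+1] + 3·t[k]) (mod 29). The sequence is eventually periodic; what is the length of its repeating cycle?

28

We have t[1] = 19; t[2] = 6; t[3] = 23; t[4] = 23; t[5] = 16; t[6] = 17; t[7] = 0; t[8] = 22; t[9] = 1; t[10] = 12; t[11] = 22; t[12] = 8; t[13] = 11; t[14] = 10; t[15] = 15; t[16] = 3; t[17] = 28; t[18] = 5; t[19] = 17; t[20] = 25; t[21] = 6; t[22] = 12; t[23] = 8; t[24] = 10; t[25] = 6; t[26] = 25; t[27] = 2; t[28] = 25; t[29] = 19; t[30] = 6.
Since (t[29], t[30]) = (t[1], t[2]) = (19, 6) (two consecutive terms determine the rest), the sequence is periodic with period 28.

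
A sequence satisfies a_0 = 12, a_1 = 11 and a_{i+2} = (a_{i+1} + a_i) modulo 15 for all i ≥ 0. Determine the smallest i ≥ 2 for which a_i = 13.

We have a_0 = 12; a_1 = 11; a_2 = 8; a_3 = 4; a_4 = 12; a_5 = 1; a_6 = 13; a_7 = 14; a_8 = 12; a_9 = 11.
Since (a_8, a_9) = (a_0, a_1) = (12, 11) (two consecutive terms determine the rest), the sequence is periodic with period 8.
The value 13 first appears (with i ≥ 2) at a_6.

6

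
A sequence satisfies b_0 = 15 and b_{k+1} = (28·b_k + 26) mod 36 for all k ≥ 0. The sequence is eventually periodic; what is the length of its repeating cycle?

9

Listing terms: b_0 = 15; b_1 = 14; b_2 = 22; b_3 = 30; b_4 = 2; b_5 = 10; b_6 = 18; b_7 = 26; b_8 = 34; b_9 = 6; b_{10} = 14.
Since b_{10} = b_1 = 14, the sequence is eventually periodic: after a pre-period of length 1 it cycles with period 9.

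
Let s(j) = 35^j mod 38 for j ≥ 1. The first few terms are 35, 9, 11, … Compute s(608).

23

Listing terms: s(1) = 35,  s(2) = 9,  s(3) = 11,  s(4) = 5,  s(5) = 23,  s(6) = 7,  s(7) = 17,  s(8) = 25,  s(9) = 1,  s(10) = 35.
The sequence repeats with period 9.
(608 - 1) mod 9 = 4, so s(608) = s(5) = 23.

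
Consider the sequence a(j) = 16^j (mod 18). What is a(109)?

a(1) = 16, a(2) = 4, a(3) = 10, a(4) = 16.
The sequence repeats with period 3.
(109 - 1) mod 3 = 0, so a(109) = a(1) = 16.

16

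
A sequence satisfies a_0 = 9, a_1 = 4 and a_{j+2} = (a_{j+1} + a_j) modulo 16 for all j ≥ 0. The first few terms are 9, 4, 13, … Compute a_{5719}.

12

We have a_0 = 9; a_1 = 4; a_2 = 13; a_3 = 1; a_4 = 14; a_5 = 15; a_6 = 13; a_7 = 12; a_8 = 9; a_9 = 5; a_{10} = 14; a_{11} = 3; a_{12} = 1; a_{13} = 4; a_{14} = 5; a_{15} = 9; a_{16} = 14; a_{17} = 7; a_{18} = 5; a_{19} = 12; a_{20} = 1; a_{21} = 13; a_{22} = 14; a_{23} = 11; a_{24} = 9; a_{25} = 4.
Since (a_{24}, a_{25}) = (a_0, a_1) = (9, 4) (two consecutive terms determine the rest), the sequence is periodic with period 24.
(5719 - 0) mod 24 = 7, so a_{5719} = a_7 = 12.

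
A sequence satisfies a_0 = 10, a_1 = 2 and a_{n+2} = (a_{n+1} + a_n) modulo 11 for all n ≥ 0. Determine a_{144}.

We have a_0 = 10, a_1 = 2, a_2 = 1, a_3 = 3, a_4 = 4, a_5 = 7, a_6 = 0, a_7 = 7, a_8 = 7, a_9 = 3, a_{10} = 10, a_{11} = 2.
Since (a_{10}, a_{11}) = (a_0, a_1) = (10, 2) (two consecutive terms determine the rest), the sequence is periodic with period 10.
So a_{144} = a_{0 + ((144-0) mod 10)} = a_4 = 4.

4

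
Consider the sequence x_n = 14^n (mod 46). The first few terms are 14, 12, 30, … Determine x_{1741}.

30

We have x_1 = 14,  x_2 = 12,  x_3 = 30,  x_4 = 6,  x_5 = 38,  x_6 = 26,  x_7 = 42,  x_8 = 36,  x_9 = 44,  x_{10} = 18,  x_{11} = 22,  x_{12} = 32,  x_{13} = 34,  x_{14} = 16,  x_{15} = 40,  x_{16} = 8,  x_{17} = 20,  x_{18} = 4,  x_{19} = 10,  x_{20} = 2,  x_{21} = 28,  x_{22} = 24,  x_{23} = 14.
Since x_{23} = x_1 = 14, the sequence is periodic with period 22.
(1741 - 1) mod 22 = 2, so x_{1741} = x_3 = 30.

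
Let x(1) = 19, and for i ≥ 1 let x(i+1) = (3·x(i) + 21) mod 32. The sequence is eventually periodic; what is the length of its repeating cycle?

Computing terms: x(1) = 19, x(2) = 14, x(3) = 31, x(4) = 18, x(5) = 11, x(6) = 22, x(7) = 23, x(8) = 26, x(9) = 3, x(10) = 30, x(11) = 15, x(12) = 2, x(13) = 27, x(14) = 6, x(15) = 7, x(16) = 10, x(17) = 19.
Since x(17) = x(1) = 19, the sequence is periodic with period 16.

16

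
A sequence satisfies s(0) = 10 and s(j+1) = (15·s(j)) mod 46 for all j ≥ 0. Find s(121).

36

We have s(0) = 10,  s(1) = 12,  s(2) = 42,  s(3) = 32,  s(4) = 20,  s(5) = 24,  s(6) = 38,  s(7) = 18,  s(8) = 40,  s(9) = 2,  s(10) = 30,  s(11) = 36,  s(12) = 34,  s(13) = 4,  s(14) = 14,  s(15) = 26,  s(16) = 22,  s(17) = 8,  s(18) = 28,  s(19) = 6,  s(20) = 44,  s(21) = 16,  s(22) = 10.
The sequence repeats with period 22.
So s(121) = s(0 + ((121-0) mod 22)) = s(11) = 36.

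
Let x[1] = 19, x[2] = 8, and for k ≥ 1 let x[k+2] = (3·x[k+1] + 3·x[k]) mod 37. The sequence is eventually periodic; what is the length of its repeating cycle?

36

We have x[1] = 19; x[2] = 8; x[3] = 7; x[4] = 8; x[5] = 8; x[6] = 11; x[7] = 20; x[8] = 19; x[9] = 6; x[10] = 1; x[11] = 21; x[12] = 29; x[13] = 2; x[14] = 19; x[15] = 26; x[16] = 24; x[17] = 2; x[18] = 4; x[19] = 18; x[20] = 29; x[21] = 30; x[22] = 29; x[23] = 29; x[24] = 26; x[25] = 17; x[26] = 18; x[27] = 31; x[28] = 36; x[29] = 16; x[30] = 8; x[31] = 35; x[32] = 18; x[33] = 11; x[34] = 13; x[35] = 35; x[36] = 33; x[37] = 19; x[38] = 8.
The sequence repeats with period 36.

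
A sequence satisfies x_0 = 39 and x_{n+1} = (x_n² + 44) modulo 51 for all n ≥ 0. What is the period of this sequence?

Computing terms: x_0 = 39,  x_1 = 35,  x_2 = 45,  x_3 = 29,  x_4 = 18,  x_5 = 11,  x_6 = 12,  x_7 = 35.
Since x_7 = x_1 = 35, the sequence is eventually periodic: after a pre-period of length 1 it cycles with period 6.

6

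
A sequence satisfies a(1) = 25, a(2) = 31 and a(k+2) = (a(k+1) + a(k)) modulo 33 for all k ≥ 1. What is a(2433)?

1

a(1) = 25,  a(2) = 31,  a(3) = 23,  a(4) = 21,  a(5) = 11,  a(6) = 32,  a(7) = 10,  a(8) = 9,  a(9) = 19,  a(10) = 28,  a(11) = 14,  a(12) = 9,  a(13) = 23,  a(14) = 32,  a(15) = 22,  a(16) = 21,  a(17) = 10,  a(18) = 31,  a(19) = 8,  a(20) = 6,  a(21) = 14,  a(22) = 20,  a(23) = 1,  a(24) = 21,  a(25) = 22,  a(26) = 10,  a(27) = 32,  a(28) = 9,  a(29) = 8,  a(30) = 17,  a(31) = 25,  a(32) = 9,  a(33) = 1,  a(34) = 10,  a(35) = 11,  a(36) = 21,  a(37) = 32,  a(38) = 20,  a(39) = 19,  a(40) = 6,  a(41) = 25,  a(42) = 31.
Since (a(41), a(42)) = (a(1), a(2)) = (25, 31) (two consecutive terms determine the rest), the sequence is periodic with period 40.
So a(2433) = a(1 + ((2433-1) mod 40)) = a(33) = 1.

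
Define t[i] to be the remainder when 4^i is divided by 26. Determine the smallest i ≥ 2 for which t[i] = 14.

6

Listing terms: t[1] = 4,  t[2] = 16,  t[3] = 12,  t[4] = 22,  t[5] = 10,  t[6] = 14,  t[7] = 4.
Since t[7] = t[1] = 4, the sequence is periodic with period 6.
The value 14 first appears (with i ≥ 2) at t[6].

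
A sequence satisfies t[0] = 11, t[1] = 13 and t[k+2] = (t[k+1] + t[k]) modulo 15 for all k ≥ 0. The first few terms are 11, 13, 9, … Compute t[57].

Computing terms: t[0] = 11; t[1] = 13; t[2] = 9; t[3] = 7; t[4] = 1; t[5] = 8; t[6] = 9; t[7] = 2; t[8] = 11; t[9] = 13.
Since (t[8], t[9]) = (t[0], t[1]) = (11, 13) (two consecutive terms determine the rest), the sequence is periodic with period 8.
(57 - 0) mod 8 = 1, so t[57] = t[1] = 13.

13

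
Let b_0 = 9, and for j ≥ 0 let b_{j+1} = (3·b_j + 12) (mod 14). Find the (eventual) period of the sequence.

6

Computing terms: b_0 = 9,  b_1 = 11,  b_2 = 3,  b_3 = 7,  b_4 = 5,  b_5 = 13,  b_6 = 9.
The sequence repeats with period 6.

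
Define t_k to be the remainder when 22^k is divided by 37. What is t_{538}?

We have t_1 = 22,  t_2 = 3,  t_3 = 29,  t_4 = 9,  t_5 = 13,  t_6 = 27,  t_7 = 2,  t_8 = 7,  t_9 = 6,  t_{10} = 21,  t_{11} = 18,  t_{12} = 26,  t_{13} = 17,  t_{14} = 4,  t_{15} = 14,  t_{16} = 12,  t_{17} = 5,  t_{18} = 36,  t_{19} = 15,  t_{20} = 34,  t_{21} = 8,  t_{22} = 28,  t_{23} = 24,  t_{24} = 10,  t_{25} = 35,  t_{26} = 30,  t_{27} = 31,  t_{28} = 16,  t_{29} = 19,  t_{30} = 11,  t_{31} = 20,  t_{32} = 33,  t_{33} = 23,  t_{34} = 25,  t_{35} = 32,  t_{36} = 1,  t_{37} = 22.
Since t_{37} = t_1 = 22, the sequence is periodic with period 36.
So t_{538} = t_{1 + ((538-1) mod 36)} = t_{34} = 25.

25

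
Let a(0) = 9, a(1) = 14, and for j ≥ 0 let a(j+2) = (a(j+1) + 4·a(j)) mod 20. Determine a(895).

a(0) = 9,  a(1) = 14,  a(2) = 10,  a(3) = 6,  a(4) = 6,  a(5) = 10,  a(6) = 14,  a(7) = 14,  a(8) = 10.
Since (a(7), a(8)) = (a(1), a(2)) = (14, 10) (two consecutive terms determine the rest), the sequence is eventually periodic: after a pre-period of length 1 it cycles with period 6.
For j ≥ 1, a(j) depends only on (j - 1) mod 6. (895 - 1) mod 6 = 0, so a(895) = a(1) = 14.

14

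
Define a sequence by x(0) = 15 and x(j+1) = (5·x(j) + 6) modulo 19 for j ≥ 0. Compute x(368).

Computing terms: x(0) = 15,  x(1) = 5,  x(2) = 12,  x(3) = 9,  x(4) = 13,  x(5) = 14,  x(6) = 0,  x(7) = 6,  x(8) = 17,  x(9) = 15.
The sequence repeats with period 9.
So x(368) = x(0 + ((368-0) mod 9)) = x(8) = 17.

17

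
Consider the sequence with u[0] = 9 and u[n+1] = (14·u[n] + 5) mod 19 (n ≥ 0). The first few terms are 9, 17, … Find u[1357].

Listing terms: u[0] = 9; u[1] = 17; u[2] = 15; u[3] = 6; u[4] = 13; u[5] = 16; u[6] = 1; u[7] = 0; u[8] = 5; u[9] = 18; u[10] = 10; u[11] = 12; u[12] = 2; u[13] = 14; u[14] = 11; u[15] = 7; u[16] = 8; u[17] = 3; u[18] = 9.
The sequence repeats with period 18.
(1357 - 0) mod 18 = 7, so u[1357] = u[7] = 0.

0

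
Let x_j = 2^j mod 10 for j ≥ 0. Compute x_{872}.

6

We have x_0 = 1,  x_1 = 2,  x_2 = 4,  x_3 = 8,  x_4 = 6,  x_5 = 2.
Since x_5 = x_1 = 2, the sequence is eventually periodic: after a pre-period of length 1 it cycles with period 4.
For j ≥ 1, x_j depends only on (j - 1) mod 4. (872 - 1) mod 4 = 3, so x_{872} = x_4 = 6.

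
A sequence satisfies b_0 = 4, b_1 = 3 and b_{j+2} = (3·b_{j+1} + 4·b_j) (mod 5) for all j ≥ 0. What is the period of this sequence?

b_0 = 4; b_1 = 3; b_2 = 0; b_3 = 2; b_4 = 1; b_5 = 1; b_6 = 2; b_7 = 0; b_8 = 3; b_9 = 4; b_{10} = 4; b_{11} = 3.
Since (b_{10}, b_{11}) = (b_0, b_1) = (4, 3) (two consecutive terms determine the rest), the sequence is periodic with period 10.

10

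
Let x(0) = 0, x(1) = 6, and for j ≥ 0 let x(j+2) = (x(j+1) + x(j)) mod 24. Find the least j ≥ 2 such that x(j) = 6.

We have x(0) = 0, x(1) = 6, x(2) = 6, x(3) = 12, x(4) = 18, x(5) = 6, x(6) = 0, x(7) = 6.
Since (x(6), x(7)) = (x(0), x(1)) = (0, 6) (two consecutive terms determine the rest), the sequence is periodic with period 6.
The value 6 first appears (with j ≥ 2) at x(2).

2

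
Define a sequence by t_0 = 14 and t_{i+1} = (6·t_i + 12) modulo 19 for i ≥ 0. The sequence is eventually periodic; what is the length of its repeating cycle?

9

t_0 = 14,  t_1 = 1,  t_2 = 18,  t_3 = 6,  t_4 = 10,  t_5 = 15,  t_6 = 7,  t_7 = 16,  t_8 = 13,  t_9 = 14.
The sequence repeats with period 9.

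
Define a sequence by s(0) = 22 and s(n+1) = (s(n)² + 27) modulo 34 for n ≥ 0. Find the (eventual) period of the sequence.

6

Listing terms: s(0) = 22; s(1) = 1; s(2) = 28; s(3) = 29; s(4) = 18; s(5) = 11; s(6) = 12; s(7) = 1.
Since s(7) = s(1) = 1, the sequence is eventually periodic: after a pre-period of length 1 it cycles with period 6.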